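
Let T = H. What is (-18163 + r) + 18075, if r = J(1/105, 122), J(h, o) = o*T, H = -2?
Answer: -332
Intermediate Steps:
T = -2
J(h, o) = -2*o (J(h, o) = o*(-2) = -2*o)
r = -244 (r = -2*122 = -244)
(-18163 + r) + 18075 = (-18163 - 244) + 18075 = -18407 + 18075 = -332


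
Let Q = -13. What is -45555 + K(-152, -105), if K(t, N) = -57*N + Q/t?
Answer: -6014627/152 ≈ -39570.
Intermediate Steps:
K(t, N) = -57*N - 13/t
-45555 + K(-152, -105) = -45555 + (-57*(-105) - 13/(-152)) = -45555 + (5985 - 13*(-1/152)) = -45555 + (5985 + 13/152) = -45555 + 909733/152 = -6014627/152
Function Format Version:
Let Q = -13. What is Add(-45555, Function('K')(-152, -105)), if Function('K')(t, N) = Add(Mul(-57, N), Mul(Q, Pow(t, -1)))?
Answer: Rational(-6014627, 152) ≈ -39570.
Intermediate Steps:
Function('K')(t, N) = Add(Mul(-57, N), Mul(-13, Pow(t, -1)))
Add(-45555, Function('K')(-152, -105)) = Add(-45555, Add(Mul(-57, -105), Mul(-13, Pow(-152, -1)))) = Add(-45555, Add(5985, Mul(-13, Rational(-1, 152)))) = Add(-45555, Add(5985, Rational(13, 152))) = Add(-45555, Rational(909733, 152)) = Rational(-6014627, 152)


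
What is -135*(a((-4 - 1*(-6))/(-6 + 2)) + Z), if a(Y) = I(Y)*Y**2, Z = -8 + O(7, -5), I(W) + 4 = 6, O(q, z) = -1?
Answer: 2295/2 ≈ 1147.5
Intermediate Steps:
I(W) = 2 (I(W) = -4 + 6 = 2)
Z = -9 (Z = -8 - 1 = -9)
a(Y) = 2*Y**2
-135*(a((-4 - 1*(-6))/(-6 + 2)) + Z) = -135*(2*((-4 - 1*(-6))/(-6 + 2))**2 - 9) = -135*(2*((-4 + 6)/(-4))**2 - 9) = -135*(2*(2*(-1/4))**2 - 9) = -135*(2*(-1/2)**2 - 9) = -135*(2*(1/4) - 9) = -135*(1/2 - 9) = -135*(-17/2) = 2295/2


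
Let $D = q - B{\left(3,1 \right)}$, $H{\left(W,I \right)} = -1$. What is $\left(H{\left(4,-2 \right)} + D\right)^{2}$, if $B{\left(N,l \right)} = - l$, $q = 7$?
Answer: $49$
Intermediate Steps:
$D = 8$ ($D = 7 - \left(-1\right) 1 = 7 - -1 = 7 + 1 = 8$)
$\left(H{\left(4,-2 \right)} + D\right)^{2} = \left(-1 + 8\right)^{2} = 7^{2} = 49$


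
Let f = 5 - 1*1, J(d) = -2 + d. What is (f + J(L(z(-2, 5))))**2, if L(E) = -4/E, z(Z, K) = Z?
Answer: 16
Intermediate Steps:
f = 4 (f = 5 - 1 = 4)
(f + J(L(z(-2, 5))))**2 = (4 + (-2 - 4/(-2)))**2 = (4 + (-2 - 4*(-1/2)))**2 = (4 + (-2 + 2))**2 = (4 + 0)**2 = 4**2 = 16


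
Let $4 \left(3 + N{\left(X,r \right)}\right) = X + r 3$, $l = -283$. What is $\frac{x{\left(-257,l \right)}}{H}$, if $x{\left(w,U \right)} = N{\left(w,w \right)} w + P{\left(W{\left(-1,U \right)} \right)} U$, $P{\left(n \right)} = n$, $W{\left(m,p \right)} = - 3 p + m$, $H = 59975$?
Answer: $- \frac{173164}{59975} \approx -2.8873$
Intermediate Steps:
$W{\left(m,p \right)} = m - 3 p$
$N{\left(X,r \right)} = -3 + \frac{X}{4} + \frac{3 r}{4}$ ($N{\left(X,r \right)} = -3 + \frac{X + r 3}{4} = -3 + \frac{X + 3 r}{4} = -3 + \left(\frac{X}{4} + \frac{3 r}{4}\right) = -3 + \frac{X}{4} + \frac{3 r}{4}$)
$x{\left(w,U \right)} = U \left(-1 - 3 U\right) + w \left(-3 + w\right)$ ($x{\left(w,U \right)} = \left(-3 + \frac{w}{4} + \frac{3 w}{4}\right) w + \left(-1 - 3 U\right) U = \left(-3 + w\right) w + U \left(-1 - 3 U\right) = w \left(-3 + w\right) + U \left(-1 - 3 U\right) = U \left(-1 - 3 U\right) + w \left(-3 + w\right)$)
$\frac{x{\left(-257,l \right)}}{H} = \frac{- 257 \left(-3 - 257\right) - - 283 \left(1 + 3 \left(-283\right)\right)}{59975} = \left(\left(-257\right) \left(-260\right) - - 283 \left(1 - 849\right)\right) \frac{1}{59975} = \left(66820 - \left(-283\right) \left(-848\right)\right) \frac{1}{59975} = \left(66820 - 239984\right) \frac{1}{59975} = \left(-173164\right) \frac{1}{59975} = - \frac{173164}{59975}$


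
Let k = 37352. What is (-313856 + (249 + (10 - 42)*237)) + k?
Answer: -283839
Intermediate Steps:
(-313856 + (249 + (10 - 42)*237)) + k = (-313856 + (249 + (10 - 42)*237)) + 37352 = (-313856 + (249 - 32*237)) + 37352 = (-313856 + (249 - 7584)) + 37352 = (-313856 - 7335) + 37352 = -321191 + 37352 = -283839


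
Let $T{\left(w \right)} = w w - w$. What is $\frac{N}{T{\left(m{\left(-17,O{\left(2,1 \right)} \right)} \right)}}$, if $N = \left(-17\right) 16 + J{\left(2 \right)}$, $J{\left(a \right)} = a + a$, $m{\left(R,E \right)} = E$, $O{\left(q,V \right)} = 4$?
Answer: $- \frac{67}{3} \approx -22.333$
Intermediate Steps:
$J{\left(a \right)} = 2 a$
$T{\left(w \right)} = w^{2} - w$
$N = -268$ ($N = \left(-17\right) 16 + 2 \cdot 2 = -272 + 4 = -268$)
$\frac{N}{T{\left(m{\left(-17,O{\left(2,1 \right)} \right)} \right)}} = - \frac{268}{4 \left(-1 + 4\right)} = - \frac{268}{4 \cdot 3} = - \frac{268}{12} = \left(-268\right) \frac{1}{12} = - \frac{67}{3}$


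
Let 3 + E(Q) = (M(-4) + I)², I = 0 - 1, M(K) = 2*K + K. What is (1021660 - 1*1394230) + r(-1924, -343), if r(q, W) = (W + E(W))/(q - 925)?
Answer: -1061451753/2849 ≈ -3.7257e+5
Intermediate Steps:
M(K) = 3*K
I = -1
E(Q) = 166 (E(Q) = -3 + (3*(-4) - 1)² = -3 + (-12 - 1)² = -3 + (-13)² = -3 + 169 = 166)
r(q, W) = (166 + W)/(-925 + q) (r(q, W) = (W + 166)/(q - 925) = (166 + W)/(-925 + q))
(1021660 - 1*1394230) + r(-1924, -343) = (1021660 - 1*1394230) + (166 - 343)/(-925 - 1924) = (1021660 - 1394230) - 177/(-2849) = -372570 - 1/2849*(-177) = -372570 + 177/2849 = -1061451753/2849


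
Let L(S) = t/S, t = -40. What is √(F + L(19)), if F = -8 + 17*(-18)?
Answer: I*√114114/19 ≈ 17.779*I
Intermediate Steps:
L(S) = -40/S
F = -314 (F = -8 - 306 = -314)
√(F + L(19)) = √(-314 - 40/19) = √(-6006/19) = I*√114114/19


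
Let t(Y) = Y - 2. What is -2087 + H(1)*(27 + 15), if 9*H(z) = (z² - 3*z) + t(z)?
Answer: -2101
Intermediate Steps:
t(Y) = -2 + Y
H(z) = -2/9 - 2*z/9 + z²/9 (H(z) = ((z² - 3*z) + (-2 + z))/9 = (-2 + z² - 2*z)/9 = -2/9 - 2*z/9 + z²/9)
-2087 + H(1)*(27 + 15) = -2087 + (-2/9 - 2/9*1 + (⅑)*1²)*(27 + 15) = -2087 + (-2/9 - 2/9 + (⅑)*1)*42 = -2087 + (-2/9 - 2/9 + ⅑)*42 = -2087 - ⅓*42 = -2087 - 14 = -2101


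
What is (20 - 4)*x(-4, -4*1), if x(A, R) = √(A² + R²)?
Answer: 64*√2 ≈ 90.510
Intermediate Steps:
(20 - 4)*x(-4, -4*1) = (20 - 4)*√((-4)² + (-4*1)²) = 16*√(16 + (-4)²) = 16*√(16 + 16) = 16*√32 = 16*(4*√2) = 64*√2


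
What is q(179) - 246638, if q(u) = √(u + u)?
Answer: -246638 + √358 ≈ -2.4662e+5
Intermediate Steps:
q(u) = √2*√u (q(u) = √(2*u) = √2*√u)
q(179) - 246638 = √2*√179 - 246638 = √358 - 246638 = -246638 + √358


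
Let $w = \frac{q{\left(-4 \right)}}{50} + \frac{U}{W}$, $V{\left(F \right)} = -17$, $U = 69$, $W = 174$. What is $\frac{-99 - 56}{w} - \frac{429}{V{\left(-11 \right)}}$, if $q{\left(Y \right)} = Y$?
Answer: $- \frac{213167}{459} \approx -464.42$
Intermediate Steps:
$w = \frac{459}{1450}$ ($w = - \frac{4}{50} + \frac{69}{174} = \left(-4\right) \frac{1}{50} + 69 \cdot \frac{1}{174} = - \frac{2}{25} + \frac{23}{58} = \frac{459}{1450} \approx 0.31655$)
$\frac{-99 - 56}{w} - \frac{429}{V{\left(-11 \right)}} = \frac{-99 - 56}{\frac{459}{1450}} - \frac{429}{-17} = \left(-155\right) \frac{1450}{459} - - \frac{429}{17} = - \frac{224750}{459} + \frac{429}{17} = - \frac{213167}{459}$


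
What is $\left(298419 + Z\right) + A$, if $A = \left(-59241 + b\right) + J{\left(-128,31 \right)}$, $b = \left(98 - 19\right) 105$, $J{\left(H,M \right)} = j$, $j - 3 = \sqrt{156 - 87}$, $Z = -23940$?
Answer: $223536 + \sqrt{69} \approx 2.2354 \cdot 10^{5}$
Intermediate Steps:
$j = 3 + \sqrt{69}$ ($j = 3 + \sqrt{156 - 87} = 3 + \sqrt{69} \approx 11.307$)
$J{\left(H,M \right)} = 3 + \sqrt{69}$
$b = 8295$ ($b = 79 \cdot 105 = 8295$)
$A = -50943 + \sqrt{69}$ ($A = \left(-59241 + 8295\right) + \left(3 + \sqrt{69}\right) = -50946 + \left(3 + \sqrt{69}\right) = -50943 + \sqrt{69} \approx -50935.0$)
$\left(298419 + Z\right) + A = \left(298419 - 23940\right) - \left(50943 - \sqrt{69}\right) = 274479 - \left(50943 - \sqrt{69}\right) = 223536 + \sqrt{69}$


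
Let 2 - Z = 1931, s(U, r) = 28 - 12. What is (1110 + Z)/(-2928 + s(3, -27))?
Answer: 9/32 ≈ 0.28125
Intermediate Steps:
s(U, r) = 16
Z = -1929 (Z = 2 - 1*1931 = 2 - 1931 = -1929)
(1110 + Z)/(-2928 + s(3, -27)) = (1110 - 1929)/(-2928 + 16) = -819/(-2912) = -819*(-1/2912) = 9/32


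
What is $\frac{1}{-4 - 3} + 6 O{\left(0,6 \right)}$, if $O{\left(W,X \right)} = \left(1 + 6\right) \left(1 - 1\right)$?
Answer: $- \frac{1}{7} \approx -0.14286$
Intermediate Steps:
$O{\left(W,X \right)} = 0$ ($O{\left(W,X \right)} = 7 \cdot 0 = 0$)
$\frac{1}{-4 - 3} + 6 O{\left(0,6 \right)} = \frac{1}{-4 - 3} + 6 \cdot 0 = \frac{1}{-7} + 0 = - \frac{1}{7} + 0 = - \frac{1}{7}$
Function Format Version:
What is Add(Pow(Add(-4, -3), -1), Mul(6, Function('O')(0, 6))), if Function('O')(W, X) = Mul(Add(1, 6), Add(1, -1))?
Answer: Rational(-1, 7) ≈ -0.14286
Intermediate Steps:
Function('O')(W, X) = 0 (Function('O')(W, X) = Mul(7, 0) = 0)
Add(Pow(Add(-4, -3), -1), Mul(6, Function('O')(0, 6))) = Add(Pow(Add(-4, -3), -1), Mul(6, 0)) = Add(Pow(-7, -1), 0) = Add(Rational(-1, 7), 0) = Rational(-1, 7)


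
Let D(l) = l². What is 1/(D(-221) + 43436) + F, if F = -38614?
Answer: -3563184077/92277 ≈ -38614.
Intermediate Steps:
1/(D(-221) + 43436) + F = 1/((-221)² + 43436) - 38614 = 1/(48841 + 43436) - 38614 = 1/92277 - 38614 = -3563184077/92277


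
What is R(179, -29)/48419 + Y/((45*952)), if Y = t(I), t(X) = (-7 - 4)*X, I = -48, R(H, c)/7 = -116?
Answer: -54886/12346845 ≈ -0.0044453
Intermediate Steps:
R(H, c) = -812 (R(H, c) = 7*(-116) = -812)
t(X) = -11*X
Y = 528 (Y = -11*(-48) = 528)
R(179, -29)/48419 + Y/((45*952)) = -812/48419 + 528/((45*952)) = -812*1/48419 + 528/42840 = -116/6917 + 528*(1/42840) = -116/6917 + 22/1785 = -54886/12346845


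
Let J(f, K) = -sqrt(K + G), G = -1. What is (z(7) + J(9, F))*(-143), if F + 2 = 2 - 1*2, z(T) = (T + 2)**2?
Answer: -11583 + 143*I*sqrt(3) ≈ -11583.0 + 247.68*I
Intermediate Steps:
z(T) = (2 + T)**2
F = -2 (F = -2 + (2 - 1*2) = -2 + (2 - 2) = -2 + 0 = -2)
J(f, K) = -sqrt(-1 + K) (J(f, K) = -sqrt(K - 1) = -sqrt(-1 + K))
(z(7) + J(9, F))*(-143) = ((2 + 7)**2 - sqrt(-1 - 2))*(-143) = (9**2 - sqrt(-3))*(-143) = (81 - I*sqrt(3))*(-143) = -11583 + 143*I*sqrt(3)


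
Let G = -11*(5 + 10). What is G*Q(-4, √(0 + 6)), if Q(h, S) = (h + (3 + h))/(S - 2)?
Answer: 825 + 825*√6/2 ≈ 1835.4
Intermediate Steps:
Q(h, S) = (3 + 2*h)/(-2 + S)
G = -165 (G = -11*15 = -165)
G*Q(-4, √(0 + 6)) = -165*(3 + 2*(-4))/(-2 + √(0 + 6)) = -165*(3 - 8)/(-2 + √6) = -165*(-5)/(-2 + √6) = -(-825)/(-2 + √6) = 825/(-2 + √6)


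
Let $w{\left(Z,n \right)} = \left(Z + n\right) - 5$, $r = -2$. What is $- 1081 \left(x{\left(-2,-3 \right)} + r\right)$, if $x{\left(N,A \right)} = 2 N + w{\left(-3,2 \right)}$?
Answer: $12972$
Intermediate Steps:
$w{\left(Z,n \right)} = -5 + Z + n$
$x{\left(N,A \right)} = -6 + 2 N$ ($x{\left(N,A \right)} = 2 N - 6 = -6 + 2 N$)
$- 1081 \left(x{\left(-2,-3 \right)} + r\right) = - 1081 \left(\left(-6 + 2 \left(-2\right)\right) - 2\right) = - 1081 \left(\left(-6 - 4\right) - 2\right) = - 1081 \left(-10 - 2\right) = \left(-1081\right) \left(-12\right) = 12972$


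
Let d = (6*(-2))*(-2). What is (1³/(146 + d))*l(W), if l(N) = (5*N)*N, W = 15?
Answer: 225/34 ≈ 6.6176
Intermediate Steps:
l(N) = 5*N²
d = 24 (d = -12*(-2) = 24)
(1³/(146 + d))*l(W) = (1³/(146 + 24))*(5*15²) = (1/170)*(5*225) = (1*(1/170))*1125 = (1/170)*1125 = 225/34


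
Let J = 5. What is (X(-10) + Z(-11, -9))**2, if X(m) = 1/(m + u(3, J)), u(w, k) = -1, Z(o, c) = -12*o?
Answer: 2105401/121 ≈ 17400.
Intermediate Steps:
X(m) = 1/(-1 + m) (X(m) = 1/(m - 1) = 1/(-1 + m))
(X(-10) + Z(-11, -9))**2 = (1/(-1 - 10) - 12*(-11))**2 = (1/(-11) + 132)**2 = (-1/11 + 132)**2 = (1451/11)**2 = 2105401/121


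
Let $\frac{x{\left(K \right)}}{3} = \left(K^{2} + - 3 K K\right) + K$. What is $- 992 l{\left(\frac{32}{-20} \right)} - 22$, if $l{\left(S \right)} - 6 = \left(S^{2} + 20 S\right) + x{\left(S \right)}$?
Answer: $\frac{216146}{5} \approx 43229.0$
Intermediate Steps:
$x{\left(K \right)} = - 6 K^{2} + 3 K$ ($x{\left(K \right)} = 3 \left(\left(K^{2} + - 3 K K\right) + K\right) = 3 \left(\left(K^{2} - 3 K^{2}\right) + K\right) = 3 \left(- 2 K^{2} + K\right) = 3 \left(K - 2 K^{2}\right) = - 6 K^{2} + 3 K$)
$l{\left(S \right)} = 6 + S^{2} + 20 S + 3 S \left(1 - 2 S\right)$ ($l{\left(S \right)} = 6 + \left(\left(S^{2} + 20 S\right) + 3 S \left(1 - 2 S\right)\right) = 6 + \left(S^{2} + 20 S + 3 S \left(1 - 2 S\right)\right) = 6 + S^{2} + 20 S + 3 S \left(1 - 2 S\right)$)
$- 992 l{\left(\frac{32}{-20} \right)} - 22 = - 992 \left(6 - 5 \left(\frac{32}{-20}\right)^{2} + 23 \frac{32}{-20}\right) - 22 = - 992 \left(6 - 5 \left(32 \left(- \frac{1}{20}\right)\right)^{2} + 23 \cdot 32 \left(- \frac{1}{20}\right)\right) - 22 = - 992 \left(6 - 5 \left(- \frac{8}{5}\right)^{2} + 23 \left(- \frac{8}{5}\right)\right) - 22 = - 992 \left(6 - \frac{64}{5} - \frac{184}{5}\right) - 22 = \left(-992\right) \left(- \frac{218}{5}\right) - 22 = \frac{216256}{5} - 22 = \frac{216146}{5}$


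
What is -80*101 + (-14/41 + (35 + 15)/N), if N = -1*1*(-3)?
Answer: -991832/123 ≈ -8063.7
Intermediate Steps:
N = 3 (N = -1*(-3) = 3)
-80*101 + (-14/41 + (35 + 15)/N) = -80*101 + (-14/41 + (35 + 15)/3) = -8080 + (-14*1/41 + 50*(⅓)) = -8080 + (-14/41 + 50/3) = -8080 + 2008/123 = -991832/123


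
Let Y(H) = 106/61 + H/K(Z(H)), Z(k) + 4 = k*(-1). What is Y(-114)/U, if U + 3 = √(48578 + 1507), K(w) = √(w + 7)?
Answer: 53/509106 - 19*√13/108498 - 19*√72345/108498 + 53*√5565/509106 ≈ -0.039863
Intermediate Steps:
Z(k) = -4 - k (Z(k) = -4 + k*(-1) = -4 - k)
K(w) = √(7 + w)
Y(H) = 106/61 + H/√(3 - H) (Y(H) = 106/61 + H/(√(7 + (-4 - H))) = 106*(1/61) + H/(√(3 - H)) = 106/61 + H/√(3 - H))
U = -3 + 3*√5565 (U = -3 + √(48578 + 1507) = -3 + √50085 = -3 + 3*√5565 ≈ 220.80)
Y(-114)/U = (106/61 - 114/√(3 - 1*(-114)))/(-3 + 3*√5565) = (106/61 - 114/√(3 + 114))/(-3 + 3*√5565) = (106/61 - 38*√13/13)/(-3 + 3*√5565)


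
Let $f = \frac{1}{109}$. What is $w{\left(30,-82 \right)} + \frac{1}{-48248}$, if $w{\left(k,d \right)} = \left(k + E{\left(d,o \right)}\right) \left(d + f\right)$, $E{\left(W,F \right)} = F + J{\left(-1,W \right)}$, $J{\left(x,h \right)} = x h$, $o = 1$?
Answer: $- \frac{48724738597}{5259032} \approx -9265.0$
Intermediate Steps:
$J{\left(x,h \right)} = h x$
$E{\left(W,F \right)} = F - W$ ($E{\left(W,F \right)} = F + W \left(-1\right) = F - W$)
$f = \frac{1}{109} \approx 0.0091743$
$w{\left(k,d \right)} = \left(\frac{1}{109} + d\right) \left(1 + k - d\right)$ ($w{\left(k,d \right)} = \left(k - \left(-1 + d\right)\right) \left(d + \frac{1}{109}\right) = \left(1 + k - d\right) \left(\frac{1}{109} + d\right) = \left(\frac{1}{109} + d\right) \left(1 + k - d\right)$)
$w{\left(30,-82 \right)} + \frac{1}{-48248} = \left(\frac{1}{109} - - \frac{82}{109} + \frac{1}{109} \cdot 30 - 2460 - 82 \left(1 - -82\right)\right) + \frac{1}{-48248} = \left(\frac{1}{109} + \frac{82}{109} + \frac{30}{109} - 2460 - 82 \left(1 + 82\right)\right) - \frac{1}{48248} = \left(\frac{1}{109} + \frac{82}{109} + \frac{30}{109} - 2460 - 6806\right) - \frac{1}{48248} = - \frac{1009881}{109} - \frac{1}{48248} = - \frac{48724738597}{5259032}$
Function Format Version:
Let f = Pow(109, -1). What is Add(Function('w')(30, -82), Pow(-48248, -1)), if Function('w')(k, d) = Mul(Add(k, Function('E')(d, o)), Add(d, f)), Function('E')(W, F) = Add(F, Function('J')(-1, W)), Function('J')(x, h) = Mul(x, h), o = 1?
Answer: Rational(-48724738597, 5259032) ≈ -9265.0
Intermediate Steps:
Function('J')(x, h) = Mul(h, x)
Function('E')(W, F) = Add(F, Mul(-1, W)) (Function('E')(W, F) = Add(F, Mul(W, -1)) = Add(F, Mul(-1, W)))
f = Rational(1, 109) ≈ 0.0091743
Function('w')(k, d) = Mul(Add(Rational(1, 109), d), Add(1, k, Mul(-1, d))) (Function('w')(k, d) = Mul(Add(k, Add(1, Mul(-1, d))), Add(d, Rational(1, 109))) = Mul(Add(1, k, Mul(-1, d)), Add(Rational(1, 109), d)) = Mul(Add(Rational(1, 109), d), Add(1, k, Mul(-1, d))))
Add(Function('w')(30, -82), Pow(-48248, -1)) = Add(Add(Rational(1, 109), Mul(Rational(-1, 109), -82), Mul(Rational(1, 109), 30), Mul(-82, 30), Mul(-82, Add(1, Mul(-1, -82)))), Pow(-48248, -1)) = Add(Add(Rational(1, 109), Rational(82, 109), Rational(30, 109), -2460, Mul(-82, Add(1, 82))), Rational(-1, 48248)) = Add(Add(Rational(1, 109), Rational(82, 109), Rational(30, 109), -2460, Mul(-82, 83)), Rational(-1, 48248)) = Add(Add(Rational(1, 109), Rational(82, 109), Rational(30, 109), -2460, -6806), Rational(-1, 48248)) = Add(Rational(-1009881, 109), Rational(-1, 48248)) = Rational(-48724738597, 5259032)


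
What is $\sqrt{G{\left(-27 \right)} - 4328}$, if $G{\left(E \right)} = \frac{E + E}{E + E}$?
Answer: $i \sqrt{4327} \approx 65.78 i$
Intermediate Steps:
$G{\left(E \right)} = 1$ ($G{\left(E \right)} = \frac{2 E}{2 E} = 2 E \frac{1}{2 E} = 1$)
$\sqrt{G{\left(-27 \right)} - 4328} = \sqrt{1 - 4328} = \sqrt{-4327} = i \sqrt{4327}$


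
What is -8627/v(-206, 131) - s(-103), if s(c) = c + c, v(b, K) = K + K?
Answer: 45345/262 ≈ 173.07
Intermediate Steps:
v(b, K) = 2*K
s(c) = 2*c
-8627/v(-206, 131) - s(-103) = -8627/(2*131) - 2*(-103) = -8627/262 - 1*(-206) = -8627*1/262 + 206 = -8627/262 + 206 = 45345/262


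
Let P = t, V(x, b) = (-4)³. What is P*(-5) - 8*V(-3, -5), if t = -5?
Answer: 537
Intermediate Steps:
V(x, b) = -64
P = -5
P*(-5) - 8*V(-3, -5) = -5*(-5) - 8*(-64) = 25 + 512 = 537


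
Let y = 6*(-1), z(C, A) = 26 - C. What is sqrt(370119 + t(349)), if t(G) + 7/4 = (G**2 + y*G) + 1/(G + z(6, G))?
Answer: 23*sqrt(56034413)/246 ≈ 699.87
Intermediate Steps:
y = -6
t(G) = -7/4 + G**2 + 1/(20 + G) - 6*G (t(G) = -7/4 + ((G**2 - 6*G) + 1/(G + (26 - 1*6))) = -7/4 + ((G**2 - 6*G) + 1/(G + (26 - 6))) = -7/4 + ((G**2 - 6*G) + 1/(G + 20)) = -7/4 + ((G**2 - 6*G) + 1/(20 + G)) = -7/4 + (G**2 + 1/(20 + G) - 6*G) = -7/4 + G**2 + 1/(20 + G) - 6*G)
sqrt(370119 + t(349)) = sqrt(370119 + (-34 + 349**3 + 14*349**2 - 487/4*349)/(20 + 349)) = sqrt(370119 + (-34 + 42508549 + 14*121801 - 169963/4)/369) = sqrt(370119 + (-34 + 42508549 + 1705214 - 169963/4)/369) = sqrt(370119 + (1/369)*(176684953/4)) = sqrt(370119 + 176684953/1476) = sqrt(722980597/1476) = 23*sqrt(56034413)/246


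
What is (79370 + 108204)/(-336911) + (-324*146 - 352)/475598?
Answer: -1422508782/2165326997 ≈ -0.65695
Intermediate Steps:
(79370 + 108204)/(-336911) + (-324*146 - 352)/475598 = 187574*(-1/336911) + (-47304 - 352)*(1/475598) = -187574/336911 - 47656*1/475598 = -187574/336911 - 644/6427 = -1422508782/2165326997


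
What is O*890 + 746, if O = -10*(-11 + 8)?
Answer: 27446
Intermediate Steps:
O = 30 (O = -10*(-3) = 30)
O*890 + 746 = 30*890 + 746 = 26700 + 746 = 27446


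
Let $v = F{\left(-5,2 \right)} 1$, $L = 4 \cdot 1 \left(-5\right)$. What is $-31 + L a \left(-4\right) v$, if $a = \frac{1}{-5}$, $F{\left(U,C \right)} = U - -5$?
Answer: $-31$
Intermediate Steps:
$F{\left(U,C \right)} = 5 + U$ ($F{\left(U,C \right)} = U + 5 = 5 + U$)
$L = -20$ ($L = 4 \left(-5\right) = -20$)
$v = 0$ ($v = \left(5 - 5\right) 1 = 0 \cdot 1 = 0$)
$a = - \frac{1}{5} \approx -0.2$
$-31 + L a \left(-4\right) v = -31 - 20 \left(- \frac{1}{5}\right) \left(-4\right) 0 = -31 - 20 \cdot \frac{4}{5} \cdot 0 = -31 - 0 = -31 + 0 = -31$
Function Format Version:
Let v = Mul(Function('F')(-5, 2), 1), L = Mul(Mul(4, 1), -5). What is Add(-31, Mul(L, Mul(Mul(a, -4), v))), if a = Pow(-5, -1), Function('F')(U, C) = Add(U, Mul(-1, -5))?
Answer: -31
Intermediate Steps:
Function('F')(U, C) = Add(5, U) (Function('F')(U, C) = Add(U, 5) = Add(5, U))
L = -20 (L = Mul(4, -5) = -20)
v = 0 (v = Mul(Add(5, -5), 1) = Mul(0, 1) = 0)
a = Rational(-1, 5) ≈ -0.20000
Add(-31, Mul(L, Mul(Mul(a, -4), v))) = Add(-31, Mul(-20, Mul(Mul(Rational(-1, 5), -4), 0))) = Add(-31, Mul(-20, Mul(Rational(4, 5), 0))) = Add(-31, Mul(-20, 0)) = Add(-31, 0) = -31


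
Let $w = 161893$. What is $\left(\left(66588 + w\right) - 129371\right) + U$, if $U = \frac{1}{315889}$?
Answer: $\frac{31307758791}{315889} \approx 99110.0$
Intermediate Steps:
$U = \frac{1}{315889} \approx 3.1657 \cdot 10^{-6}$
$\left(\left(66588 + w\right) - 129371\right) + U = \left(\left(66588 + 161893\right) - 129371\right) + \frac{1}{315889} = \left(228481 - 129371\right) + \frac{1}{315889} = 99110 + \frac{1}{315889} = \frac{31307758791}{315889}$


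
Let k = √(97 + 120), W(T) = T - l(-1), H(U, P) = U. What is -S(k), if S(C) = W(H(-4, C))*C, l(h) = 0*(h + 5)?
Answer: 4*√217 ≈ 58.924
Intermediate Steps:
l(h) = 0 (l(h) = 0*(5 + h) = 0)
W(T) = T (W(T) = T - 1*0 = T + 0 = T)
k = √217 ≈ 14.731
S(C) = -4*C
-S(k) = -(-4)*√217 = 4*√217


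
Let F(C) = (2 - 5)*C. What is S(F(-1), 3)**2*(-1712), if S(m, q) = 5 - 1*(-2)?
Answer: -83888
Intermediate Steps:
F(C) = -3*C
S(m, q) = 7 (S(m, q) = 5 + 2 = 7)
S(F(-1), 3)**2*(-1712) = 7**2*(-1712) = 49*(-1712) = -83888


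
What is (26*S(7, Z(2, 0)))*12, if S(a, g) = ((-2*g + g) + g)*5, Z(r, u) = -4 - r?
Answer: 0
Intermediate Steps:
S(a, g) = 0 (S(a, g) = (-g + g)*5 = 0*5 = 0)
(26*S(7, Z(2, 0)))*12 = (26*0)*12 = 0*12 = 0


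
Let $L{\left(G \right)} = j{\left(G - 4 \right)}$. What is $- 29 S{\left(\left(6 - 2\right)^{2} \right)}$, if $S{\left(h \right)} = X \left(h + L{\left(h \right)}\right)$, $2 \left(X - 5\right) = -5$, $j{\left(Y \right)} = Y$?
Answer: $-2030$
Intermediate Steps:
$X = \frac{5}{2}$ ($X = 5 + \frac{1}{2} \left(-5\right) = 5 - \frac{5}{2} = \frac{5}{2} \approx 2.5$)
$L{\left(G \right)} = -4 + G$ ($L{\left(G \right)} = G - 4 = -4 + G$)
$S{\left(h \right)} = -10 + 5 h$ ($S{\left(h \right)} = \frac{5 \left(h + \left(-4 + h\right)\right)}{2} = \frac{5 \left(-4 + 2 h\right)}{2} = -10 + 5 h$)
$- 29 S{\left(\left(6 - 2\right)^{2} \right)} = - 29 \left(-10 + 5 \left(6 - 2\right)^{2}\right) = - 29 \left(-10 + 5 \cdot 4^{2}\right) = - 29 \left(-10 + 5 \cdot 16\right) = - 29 \left(-10 + 80\right) = \left(-29\right) 70 = -2030$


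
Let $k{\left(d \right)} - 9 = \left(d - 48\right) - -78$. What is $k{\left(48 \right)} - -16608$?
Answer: $16695$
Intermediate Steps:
$k{\left(d \right)} = 39 + d$ ($k{\left(d \right)} = 9 + \left(\left(d - 48\right) - -78\right) = 9 + \left(\left(-48 + d\right) + 78\right) = 9 + \left(30 + d\right) = 39 + d$)
$k{\left(48 \right)} - -16608 = \left(39 + 48\right) - -16608 = 87 + 16608 = 16695$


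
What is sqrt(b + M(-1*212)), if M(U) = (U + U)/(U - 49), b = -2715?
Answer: I*sqrt(20537539)/87 ≈ 52.09*I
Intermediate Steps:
M(U) = 2*U/(-49 + U) (M(U) = (2*U)/(-49 + U) = 2*U/(-49 + U))
sqrt(b + M(-1*212)) = sqrt(-2715 + 2*(-1*212)/(-49 - 1*212)) = sqrt(-2715 + 2*(-212)/(-49 - 212)) = sqrt(-2715 + 2*(-212)/(-261)) = sqrt(-2715 + 2*(-212)*(-1/261)) = sqrt(-2715 + 424/261) = sqrt(-708191/261) = I*sqrt(20537539)/87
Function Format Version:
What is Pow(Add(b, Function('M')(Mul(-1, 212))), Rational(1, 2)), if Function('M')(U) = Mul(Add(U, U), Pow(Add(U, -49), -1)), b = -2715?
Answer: Mul(Rational(1, 87), I, Pow(20537539, Rational(1, 2))) ≈ Mul(52.090, I)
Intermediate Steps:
Function('M')(U) = Mul(2, U, Pow(Add(-49, U), -1)) (Function('M')(U) = Mul(Mul(2, U), Pow(Add(-49, U), -1)) = Mul(2, U, Pow(Add(-49, U), -1)))
Pow(Add(b, Function('M')(Mul(-1, 212))), Rational(1, 2)) = Pow(Add(-2715, Mul(2, Mul(-1, 212), Pow(Add(-49, Mul(-1, 212)), -1))), Rational(1, 2)) = Pow(Add(-2715, Mul(2, -212, Pow(Add(-49, -212), -1))), Rational(1, 2)) = Pow(Add(-2715, Mul(2, -212, Pow(-261, -1))), Rational(1, 2)) = Pow(Add(-2715, Mul(2, -212, Rational(-1, 261))), Rational(1, 2)) = Pow(Add(-2715, Rational(424, 261)), Rational(1, 2)) = Pow(Rational(-708191, 261), Rational(1, 2)) = Mul(Rational(1, 87), I, Pow(20537539, Rational(1, 2)))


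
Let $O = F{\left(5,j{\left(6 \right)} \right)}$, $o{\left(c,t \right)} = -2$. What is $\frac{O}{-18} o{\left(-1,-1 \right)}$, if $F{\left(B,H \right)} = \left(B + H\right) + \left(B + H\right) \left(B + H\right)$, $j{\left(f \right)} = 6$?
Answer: $\frac{44}{3} \approx 14.667$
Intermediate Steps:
$F{\left(B,H \right)} = B + H + \left(B + H\right)^{2}$ ($F{\left(B,H \right)} = \left(B + H\right) + \left(B + H\right)^{2} = B + H + \left(B + H\right)^{2}$)
$O = 132$ ($O = 5 + 6 + \left(5 + 6\right)^{2} = 5 + 6 + 11^{2} = 5 + 6 + 121 = 132$)
$\frac{O}{-18} o{\left(-1,-1 \right)} = \frac{1}{-18} \cdot 132 \left(-2\right) = \left(- \frac{1}{18}\right) 132 \left(-2\right) = \left(- \frac{22}{3}\right) \left(-2\right) = \frac{44}{3}$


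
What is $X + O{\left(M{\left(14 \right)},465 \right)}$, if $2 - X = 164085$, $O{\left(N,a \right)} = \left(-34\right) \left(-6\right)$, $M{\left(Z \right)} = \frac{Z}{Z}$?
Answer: $-163879$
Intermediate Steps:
$M{\left(Z \right)} = 1$
$O{\left(N,a \right)} = 204$
$X = -164083$ ($X = 2 - 164085 = -164083$)
$X + O{\left(M{\left(14 \right)},465 \right)} = -164083 + 204 = -163879$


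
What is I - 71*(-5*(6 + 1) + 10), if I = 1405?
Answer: 3180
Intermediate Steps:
I - 71*(-5*(6 + 1) + 10) = 1405 - 71*(-5*(6 + 1) + 10) = 1405 - 71*(-5*7 + 10) = 1405 - 71*(-35 + 10) = 1405 - 71*(-25) = 1405 - 1*(-1775) = 1405 + 1775 = 3180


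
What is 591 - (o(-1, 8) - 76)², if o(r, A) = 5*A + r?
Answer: -778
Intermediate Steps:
o(r, A) = r + 5*A
591 - (o(-1, 8) - 76)² = 591 - ((-1 + 5*8) - 76)² = 591 - ((-1 + 40) - 76)² = 591 - (39 - 76)² = 591 - 1*(-37)² = 591 - 1*1369 = 591 - 1369 = -778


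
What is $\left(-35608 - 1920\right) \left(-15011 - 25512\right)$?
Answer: $1520747144$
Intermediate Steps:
$\left(-35608 - 1920\right) \left(-15011 - 25512\right) = \left(-37528\right) \left(-40523\right) = 1520747144$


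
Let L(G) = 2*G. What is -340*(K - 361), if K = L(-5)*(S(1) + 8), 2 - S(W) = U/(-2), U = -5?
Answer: 148240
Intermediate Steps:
S(W) = -1/2 (S(W) = 2 - (-5)/(-2) = 2 - (-5)*(-1)/2 = 2 - 1*5/2 = 2 - 5/2 = -1/2)
K = -75 (K = (2*(-5))*(-1/2 + 8) = -10*15/2 = -75)
-340*(K - 361) = -340*(-75 - 361) = -340*(-436) = 148240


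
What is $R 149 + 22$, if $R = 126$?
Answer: $18796$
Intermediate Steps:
$R 149 + 22 = 126 \cdot 149 + 22 = 18774 + 22 = 18796$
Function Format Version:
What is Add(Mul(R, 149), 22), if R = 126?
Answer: 18796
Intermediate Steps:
Add(Mul(R, 149), 22) = Add(Mul(126, 149), 22) = Add(18774, 22) = 18796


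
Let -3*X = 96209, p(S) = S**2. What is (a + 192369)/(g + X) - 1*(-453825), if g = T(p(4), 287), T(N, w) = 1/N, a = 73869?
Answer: 698578649901/1539341 ≈ 4.5382e+5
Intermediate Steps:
g = 1/16 (g = 1/(4**2) = 1/16 ≈ 0.062500)
X = -96209/3 (X = -1/3*96209 = -96209/3 ≈ -32070.)
(a + 192369)/(g + X) - 1*(-453825) = (73869 + 192369)/(1/16 - 96209/3) - 1*(-453825) = 266238/(-1539341/48) + 453825 = 266238*(-48/1539341) + 453825 = -12779424/1539341 + 453825 = 698578649901/1539341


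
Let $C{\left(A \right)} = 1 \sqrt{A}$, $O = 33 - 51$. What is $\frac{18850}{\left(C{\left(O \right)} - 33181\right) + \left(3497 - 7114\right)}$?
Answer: $- \frac{115607050}{225682137} - \frac{9425 i \sqrt{2}}{225682137} \approx -0.51226 - 5.9061 \cdot 10^{-5} i$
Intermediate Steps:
$O = -18$
$C{\left(A \right)} = \sqrt{A}$
$\frac{18850}{\left(C{\left(O \right)} - 33181\right) + \left(3497 - 7114\right)} = \frac{18850}{\left(\sqrt{-18} - 33181\right) + \left(3497 - 7114\right)} = \frac{18850}{\left(3 i \sqrt{2} - 33181\right) - 3617} = \frac{18850}{\left(-33181 + 3 i \sqrt{2}\right) - 3617} = \frac{18850}{-36798 + 3 i \sqrt{2}}$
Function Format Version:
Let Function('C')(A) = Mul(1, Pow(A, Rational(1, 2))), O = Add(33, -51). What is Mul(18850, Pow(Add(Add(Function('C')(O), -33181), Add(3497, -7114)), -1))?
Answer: Add(Rational(-115607050, 225682137), Mul(Rational(-9425, 225682137), I, Pow(2, Rational(1, 2)))) ≈ Add(-0.51226, Mul(-5.9061e-5, I))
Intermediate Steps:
O = -18
Function('C')(A) = Pow(A, Rational(1, 2))
Mul(18850, Pow(Add(Add(Function('C')(O), -33181), Add(3497, -7114)), -1)) = Mul(18850, Pow(Add(Add(Pow(-18, Rational(1, 2)), -33181), Add(3497, -7114)), -1)) = Mul(18850, Pow(Add(Add(Mul(3, I, Pow(2, Rational(1, 2))), -33181), -3617), -1)) = Mul(18850, Pow(Add(Add(-33181, Mul(3, I, Pow(2, Rational(1, 2)))), -3617), -1)) = Mul(18850, Pow(Add(-36798, Mul(3, I, Pow(2, Rational(1, 2)))), -1))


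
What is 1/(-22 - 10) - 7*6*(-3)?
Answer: 4031/32 ≈ 125.97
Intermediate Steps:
1/(-22 - 10) - 7*6*(-3) = 1/(-32) - 42*(-3) = -1/32 + 126 = 4031/32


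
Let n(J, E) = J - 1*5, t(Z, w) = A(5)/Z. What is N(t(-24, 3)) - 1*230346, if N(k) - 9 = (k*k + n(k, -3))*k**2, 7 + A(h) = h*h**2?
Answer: -4769121539/20736 ≈ -2.2999e+5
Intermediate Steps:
A(h) = -7 + h**3 (A(h) = -7 + h*h**2 = -7 + h**3)
t(Z, w) = 118/Z (t(Z, w) = (-7 + 5**3)/Z = (-7 + 125)/Z = 118/Z)
n(J, E) = -5 + J (n(J, E) = J - 5 = -5 + J)
N(k) = 9 + k**2*(-5 + k + k**2) (N(k) = 9 + (k*k + (-5 + k))*k**2 = 9 + (k**2 + (-5 + k))*k**2 = 9 + (-5 + k + k**2)*k**2 = 9 + k**2*(-5 + k + k**2))
N(t(-24, 3)) - 1*230346 = (9 + (118/(-24))**4 + (118/(-24))**2*(-5 + 118/(-24))) - 1*230346 = (9 + (118*(-1/24))**4 + (118*(-1/24))**2*(-5 + 118*(-1/24))) - 230346 = (9 + (-59/12)**4 + (-59/12)**2*(-5 - 59/12)) - 230346 = (9 + 12117361/20736 + (3481/144)*(-119/12)) - 230346 = (9 + 12117361/20736 - 414239/1728) - 230346 = 7333117/20736 - 230346 = -4769121539/20736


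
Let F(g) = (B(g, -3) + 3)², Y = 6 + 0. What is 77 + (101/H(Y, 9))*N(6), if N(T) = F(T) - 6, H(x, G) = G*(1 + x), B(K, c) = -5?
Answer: 4649/63 ≈ 73.794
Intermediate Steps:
Y = 6
F(g) = 4 (F(g) = (-5 + 3)² = (-2)² = 4)
N(T) = -2 (N(T) = 4 - 6 = -2)
77 + (101/H(Y, 9))*N(6) = 77 + (101/((9*(1 + 6))))*(-2) = 77 + (101/((9*7)))*(-2) = 77 + (101/63)*(-2) = 77 - 202/63 = 4649/63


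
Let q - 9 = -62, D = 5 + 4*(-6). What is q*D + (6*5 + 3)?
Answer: 1040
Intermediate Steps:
D = -19 (D = 5 - 24 = -19)
q = -53 (q = 9 - 62 = -53)
q*D + (6*5 + 3) = -53*(-19) + (6*5 + 3) = 1007 + (30 + 3) = 1007 + 33 = 1040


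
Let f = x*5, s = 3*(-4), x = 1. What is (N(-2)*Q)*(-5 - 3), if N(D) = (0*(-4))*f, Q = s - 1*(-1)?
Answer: 0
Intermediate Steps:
s = -12
f = 5 (f = 1*5 = 5)
Q = -11 (Q = -12 - 1*(-1) = -12 + 1 = -11)
N(D) = 0 (N(D) = (0*(-4))*5 = 0*5 = 0)
(N(-2)*Q)*(-5 - 3) = (0*(-11))*(-5 - 3) = 0*(-8) = 0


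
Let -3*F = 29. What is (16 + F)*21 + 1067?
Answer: 1200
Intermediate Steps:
F = -29/3 (F = -⅓*29 = -29/3 ≈ -9.6667)
(16 + F)*21 + 1067 = (16 - 29/3)*21 + 1067 = (19/3)*21 + 1067 = 133 + 1067 = 1200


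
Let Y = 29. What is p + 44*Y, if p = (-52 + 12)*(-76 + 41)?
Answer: 2676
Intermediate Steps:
p = 1400 (p = -40*(-35) = 1400)
p + 44*Y = 1400 + 44*29 = 1400 + 1276 = 2676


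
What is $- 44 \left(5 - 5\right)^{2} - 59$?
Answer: $-59$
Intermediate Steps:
$- 44 \left(5 - 5\right)^{2} - 59 = - 44 \cdot 0^{2} - 59 = \left(-44\right) 0 - 59 = 0 - 59 = -59$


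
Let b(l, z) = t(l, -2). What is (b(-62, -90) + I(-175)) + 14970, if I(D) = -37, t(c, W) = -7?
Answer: 14926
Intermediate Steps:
b(l, z) = -7
(b(-62, -90) + I(-175)) + 14970 = (-7 - 37) + 14970 = -44 + 14970 = 14926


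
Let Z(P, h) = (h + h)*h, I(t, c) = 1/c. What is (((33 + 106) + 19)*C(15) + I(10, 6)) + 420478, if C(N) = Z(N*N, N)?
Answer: 2949469/6 ≈ 4.9158e+5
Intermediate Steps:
Z(P, h) = 2*h² (Z(P, h) = (2*h)*h = 2*h²)
C(N) = 2*N²
(((33 + 106) + 19)*C(15) + I(10, 6)) + 420478 = (((33 + 106) + 19)*(2*15²) + 1/6) + 420478 = ((139 + 19)*(2*225) + ⅙) + 420478 = (158*450 + ⅙) + 420478 = (71100 + ⅙) + 420478 = 426601/6 + 420478 = 2949469/6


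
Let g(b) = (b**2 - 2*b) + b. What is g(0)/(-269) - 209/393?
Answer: -209/393 ≈ -0.53181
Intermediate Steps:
g(b) = b**2 - b
g(0)/(-269) - 209/393 = (0*(-1 + 0))/(-269) - 209/393 = (0*(-1))*(-1/269) - 209*1/393 = 0*(-1/269) - 209/393 = 0 - 209/393 = -209/393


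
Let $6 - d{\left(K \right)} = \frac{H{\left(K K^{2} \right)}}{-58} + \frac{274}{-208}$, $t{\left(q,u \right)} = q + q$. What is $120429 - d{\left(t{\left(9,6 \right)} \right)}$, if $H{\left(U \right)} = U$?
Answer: $\frac{362888531}{3016} \approx 1.2032 \cdot 10^{5}$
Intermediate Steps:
$t{\left(q,u \right)} = 2 q$
$d{\left(K \right)} = \frac{761}{104} + \frac{K^{3}}{58}$ ($d{\left(K \right)} = 6 - \left(\frac{K K^{2}}{-58} + \frac{274}{-208}\right) = 6 - \left(K^{3} \left(- \frac{1}{58}\right) + 274 \left(- \frac{1}{208}\right)\right) = 6 - \left(- \frac{K^{3}}{58} - \frac{137}{104}\right) = 6 - \left(- \frac{137}{104} - \frac{K^{3}}{58}\right) = 6 + \left(\frac{137}{104} + \frac{K^{3}}{58}\right) = \frac{761}{104} + \frac{K^{3}}{58}$)
$120429 - d{\left(t{\left(9,6 \right)} \right)} = 120429 - \left(\frac{761}{104} + \frac{\left(2 \cdot 9\right)^{3}}{58}\right) = 120429 - \left(\frac{761}{104} + \frac{18^{3}}{58}\right) = 120429 - \left(\frac{761}{104} + \frac{1}{58} \cdot 5832\right) = 120429 - \left(\frac{761}{104} + \frac{2916}{29}\right) = 120429 - \frac{325333}{3016} = \frac{362888531}{3016}$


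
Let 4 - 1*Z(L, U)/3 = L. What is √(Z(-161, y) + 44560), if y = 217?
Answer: √45055 ≈ 212.26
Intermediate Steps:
Z(L, U) = 12 - 3*L
√(Z(-161, y) + 44560) = √((12 - 3*(-161)) + 44560) = √((12 + 483) + 44560) = √(495 + 44560) = √45055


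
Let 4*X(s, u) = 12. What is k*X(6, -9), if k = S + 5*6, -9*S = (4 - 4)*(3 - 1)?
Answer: 90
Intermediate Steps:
S = 0 (S = -(4 - 4)*(3 - 1)/9 = -0*2 = -1/9*0 = 0)
X(s, u) = 3 (X(s, u) = (1/4)*12 = 3)
k = 30 (k = 0 + 5*6 = 0 + 30 = 30)
k*X(6, -9) = 30*3 = 90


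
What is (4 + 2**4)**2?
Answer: 400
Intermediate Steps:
(4 + 2**4)**2 = (4 + 16)**2 = 20**2 = 400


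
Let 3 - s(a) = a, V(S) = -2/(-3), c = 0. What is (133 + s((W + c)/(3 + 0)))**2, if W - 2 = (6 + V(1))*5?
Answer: 1249924/81 ≈ 15431.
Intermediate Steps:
V(S) = 2/3 (V(S) = -2*(-1/3) = 2/3)
W = 106/3 (W = 2 + (6 + 2/3)*5 = 2 + (20/3)*5 = 2 + 100/3 = 106/3 ≈ 35.333)
s(a) = 3 - a
(133 + s((W + c)/(3 + 0)))**2 = (133 + (3 - (106/3 + 0)/(3 + 0)))**2 = (133 + (3 - 106/(3*3)))**2 = (133 + (3 - 1*106/9))**2 = (133 + (3 - 106/9))**2 = (133 - 79/9)**2 = (1118/9)**2 = 1249924/81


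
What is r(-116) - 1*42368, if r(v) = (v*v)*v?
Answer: -1603264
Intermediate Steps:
r(v) = v³ (r(v) = v²*v = v³)
r(-116) - 1*42368 = (-116)³ - 1*42368 = -1560896 - 42368 = -1603264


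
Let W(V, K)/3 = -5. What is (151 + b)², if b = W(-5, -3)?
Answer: 18496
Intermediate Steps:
W(V, K) = -15 (W(V, K) = 3*(-5) = -15)
b = -15
(151 + b)² = (151 - 15)² = 136² = 18496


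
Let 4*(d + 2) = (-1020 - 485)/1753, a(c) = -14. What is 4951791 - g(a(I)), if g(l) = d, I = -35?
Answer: 34721974021/7012 ≈ 4.9518e+6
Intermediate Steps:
d = -15529/7012 (d = -2 + ((-1020 - 485)/1753)/4 = -2 + (-1505*1/1753)/4 = -2 + (1/4)*(-1505/1753) = -2 - 1505/7012 = -15529/7012 ≈ -2.2146)
g(l) = -15529/7012
4951791 - g(a(I)) = 4951791 - 1*(-15529/7012) = 4951791 + 15529/7012 = 34721974021/7012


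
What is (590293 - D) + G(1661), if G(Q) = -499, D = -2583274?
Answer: 3173068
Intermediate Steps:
(590293 - D) + G(1661) = (590293 - 1*(-2583274)) - 499 = (590293 + 2583274) - 499 = 3173567 - 499 = 3173068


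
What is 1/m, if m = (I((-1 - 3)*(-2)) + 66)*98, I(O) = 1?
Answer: 1/6566 ≈ 0.00015230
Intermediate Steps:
m = 6566 (m = (1 + 66)*98 = 67*98 = 6566)
1/m = 1/6566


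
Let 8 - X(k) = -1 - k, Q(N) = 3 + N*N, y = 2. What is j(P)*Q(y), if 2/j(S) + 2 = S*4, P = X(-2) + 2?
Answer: 7/17 ≈ 0.41176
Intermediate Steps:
Q(N) = 3 + N**2
X(k) = 9 + k (X(k) = 8 - (-1 - k) = 8 + (1 + k) = 9 + k)
P = 9 (P = (9 - 2) + 2 = 7 + 2 = 9)
j(S) = 2/(-2 + 4*S) (j(S) = 2/(-2 + S*4) = 2/(-2 + 4*S))
j(P)*Q(y) = (3 + 2**2)/(-1 + 2*9) = (3 + 4)/(-1 + 18) = 7/17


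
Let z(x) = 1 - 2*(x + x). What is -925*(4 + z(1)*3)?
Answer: 4625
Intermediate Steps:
z(x) = 1 - 4*x
-925*(4 + z(1)*3) = -925*(4 + (1 - 4*1)*3) = -925*(4 + (1 - 4)*3) = -925*(4 - 3*3) = -925*(4 - 9) = -925*(-5) = 4625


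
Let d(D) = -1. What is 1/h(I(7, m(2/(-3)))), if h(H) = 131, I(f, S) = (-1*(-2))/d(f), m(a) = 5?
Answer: 1/131 ≈ 0.0076336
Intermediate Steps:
I(f, S) = -2 (I(f, S) = -1*(-2)/(-1) = 2*(-1) = -2)
1/h(I(7, m(2/(-3)))) = 1/131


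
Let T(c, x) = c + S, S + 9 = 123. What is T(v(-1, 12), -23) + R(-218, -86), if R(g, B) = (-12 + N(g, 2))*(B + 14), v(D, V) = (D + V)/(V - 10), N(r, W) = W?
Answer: 1679/2 ≈ 839.50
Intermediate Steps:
S = 114 (S = -9 + 123 = 114)
v(D, V) = (D + V)/(-10 + V)
R(g, B) = -140 - 10*B (R(g, B) = (-12 + 2)*(B + 14) = -10*(14 + B) = -140 - 10*B)
T(c, x) = 114 + c (T(c, x) = c + 114 = 114 + c)
T(v(-1, 12), -23) + R(-218, -86) = (114 + (-1 + 12)/(-10 + 12)) + (-140 - 10*(-86)) = (114 + 11/2) + (-140 + 860) = (114 + (½)*11) + 720 = (114 + 11/2) + 720 = 239/2 + 720 = 1679/2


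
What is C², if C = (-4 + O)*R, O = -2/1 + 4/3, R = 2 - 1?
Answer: 196/9 ≈ 21.778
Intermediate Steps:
R = 1
O = -⅔ (O = -2*1 + 4*(⅓) = -2 + 4/3 = -⅔ ≈ -0.66667)
C = -14/3 (C = (-4 - ⅔)*1 = -14/3*1 = -14/3 ≈ -4.6667)
C² = (-14/3)² = 196/9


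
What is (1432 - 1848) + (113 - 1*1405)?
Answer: -1708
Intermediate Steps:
(1432 - 1848) + (113 - 1*1405) = -416 + (113 - 1405) = -416 - 1292 = -1708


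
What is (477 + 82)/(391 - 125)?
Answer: 559/266 ≈ 2.1015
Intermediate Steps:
(477 + 82)/(391 - 125) = 559/266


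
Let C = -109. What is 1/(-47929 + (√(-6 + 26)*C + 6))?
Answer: -47923/2296376309 + 218*√5/2296376309 ≈ -2.0657e-5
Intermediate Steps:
1/(-47929 + (√(-6 + 26)*C + 6)) = 1/(-47929 + (√(-6 + 26)*(-109) + 6)) = 1/(-47929 + (√20*(-109) + 6)) = 1/(-47929 + ((2*√5)*(-109) + 6)) = 1/(-47929 + (-218*√5 + 6)) = 1/(-47929 + (6 - 218*√5)) = 1/(-47923 - 218*√5)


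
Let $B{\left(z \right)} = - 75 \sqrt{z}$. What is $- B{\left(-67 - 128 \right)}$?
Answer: $75 i \sqrt{195} \approx 1047.3 i$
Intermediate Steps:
$- B{\left(-67 - 128 \right)} = - \left(-75\right) \sqrt{-67 - 128} = - \left(-75\right) \sqrt{-195} = - \left(-75\right) i \sqrt{195} = 75 i \sqrt{195}$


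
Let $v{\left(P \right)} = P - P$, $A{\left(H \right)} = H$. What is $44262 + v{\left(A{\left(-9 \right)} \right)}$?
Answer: $44262$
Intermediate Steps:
$v{\left(P \right)} = 0$
$44262 + v{\left(A{\left(-9 \right)} \right)} = 44262 + 0 = 44262$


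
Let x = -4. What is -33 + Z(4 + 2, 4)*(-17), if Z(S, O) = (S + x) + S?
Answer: -169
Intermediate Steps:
Z(S, O) = -4 + 2*S (Z(S, O) = (S - 4) + S = (-4 + S) + S = -4 + 2*S)
-33 + Z(4 + 2, 4)*(-17) = -33 + (-4 + 2*(4 + 2))*(-17) = -33 + (-4 + 2*6)*(-17) = -33 + (-4 + 12)*(-17) = -33 + 8*(-17) = -33 - 136 = -169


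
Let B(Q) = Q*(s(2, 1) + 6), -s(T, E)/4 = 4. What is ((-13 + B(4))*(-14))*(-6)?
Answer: -4452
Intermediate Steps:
s(T, E) = -16 (s(T, E) = -4*4 = -16)
B(Q) = -10*Q (B(Q) = Q*(-16 + 6) = Q*(-10) = -10*Q)
((-13 + B(4))*(-14))*(-6) = ((-13 - 10*4)*(-14))*(-6) = ((-13 - 40)*(-14))*(-6) = -53*(-14)*(-6) = 742*(-6) = -4452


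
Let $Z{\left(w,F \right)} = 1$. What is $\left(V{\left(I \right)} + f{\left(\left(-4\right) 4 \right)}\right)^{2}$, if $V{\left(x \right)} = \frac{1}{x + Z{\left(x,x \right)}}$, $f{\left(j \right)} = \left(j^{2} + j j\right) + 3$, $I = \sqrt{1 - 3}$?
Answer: $\frac{2 \left(132097 i + 265740 \sqrt{2}\right)}{i + 2 \sqrt{2}} \approx 2.6557 \cdot 10^{5} - 485.86 i$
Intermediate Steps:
$I = i \sqrt{2}$ ($I = \sqrt{-2} = i \sqrt{2} \approx 1.4142 i$)
$f{\left(j \right)} = 3 + 2 j^{2}$ ($f{\left(j \right)} = \left(j^{2} + j^{2}\right) + 3 = 2 j^{2} + 3 = 3 + 2 j^{2}$)
$V{\left(x \right)} = \frac{1}{1 + x}$ ($V{\left(x \right)} = \frac{1}{x + 1} = \frac{1}{1 + x}$)
$\left(V{\left(I \right)} + f{\left(\left(-4\right) 4 \right)}\right)^{2} = \left(\frac{1}{1 + i \sqrt{2}} + \left(3 + 2 \left(\left(-4\right) 4\right)^{2}\right)\right)^{2} = \left(\frac{1}{1 + i \sqrt{2}} + \left(3 + 2 \left(-16\right)^{2}\right)\right)^{2} = \left(\frac{1}{1 + i \sqrt{2}} + \left(3 + 2 \cdot 256\right)\right)^{2} = \left(\frac{1}{1 + i \sqrt{2}} + \left(3 + 512\right)\right)^{2} = \left(\frac{1}{1 + i \sqrt{2}} + 515\right)^{2} = \left(515 + \frac{1}{1 + i \sqrt{2}}\right)^{2}$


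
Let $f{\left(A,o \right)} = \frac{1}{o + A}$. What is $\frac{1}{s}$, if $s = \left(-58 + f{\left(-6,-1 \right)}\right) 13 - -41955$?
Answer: $\frac{7}{288394} \approx 2.4272 \cdot 10^{-5}$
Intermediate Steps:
$f{\left(A,o \right)} = \frac{1}{A + o}$
$s = \frac{288394}{7}$ ($s = \left(-58 + \frac{1}{-6 - 1}\right) 13 - -41955 = \left(-58 + \frac{1}{-7}\right) 13 + 41955 = \left(-58 - \frac{1}{7}\right) 13 + 41955 = \left(- \frac{407}{7}\right) 13 + 41955 = - \frac{5291}{7} + 41955 = \frac{288394}{7} \approx 41199.0$)
$\frac{1}{s} = \frac{1}{\frac{288394}{7}} = \frac{7}{288394}$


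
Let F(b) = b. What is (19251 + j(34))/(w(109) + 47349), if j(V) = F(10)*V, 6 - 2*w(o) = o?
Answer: 39182/94595 ≈ 0.41421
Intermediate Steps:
w(o) = 3 - o/2
j(V) = 10*V
(19251 + j(34))/(w(109) + 47349) = (19251 + 10*34)/((3 - 1/2*109) + 47349) = (19251 + 340)/((3 - 109/2) + 47349) = 19591/(-103/2 + 47349) = 19591/(94595/2) = 19591*(2/94595) = 39182/94595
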